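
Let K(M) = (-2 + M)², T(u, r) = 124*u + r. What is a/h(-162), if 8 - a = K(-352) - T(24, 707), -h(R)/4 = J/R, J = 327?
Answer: -3283875/218 ≈ -15064.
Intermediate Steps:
T(u, r) = r + 124*u
h(R) = -1308/R
a = -121625 (a = 8 - ((-2 - 352)² - (707 + 124*24)) = 8 - ((-354)² - (707 + 2976)) = 8 - (125316 - 1*3683) = 8 - (125316 - 3683) = 8 - 1*121633 = 8 - 121633 = -121625)
a/h(-162) = -121625/((-1308/(-162))) = -121625/((-1308*(-1/162))) = -121625/218/27 = -121625*27/218 = -3283875/218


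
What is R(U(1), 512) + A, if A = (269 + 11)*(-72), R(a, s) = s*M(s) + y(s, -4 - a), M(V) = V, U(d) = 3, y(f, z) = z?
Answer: 241977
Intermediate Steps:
R(a, s) = -4 + s² - a (R(a, s) = s*s + (-4 - a) = s² + (-4 - a) = -4 + s² - a)
A = -20160 (A = 280*(-72) = -20160)
R(U(1), 512) + A = (-4 + 512² - 1*3) - 20160 = (-4 + 262144 - 3) - 20160 = 262137 - 20160 = 241977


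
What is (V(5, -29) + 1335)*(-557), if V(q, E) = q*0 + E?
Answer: -727442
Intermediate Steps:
V(q, E) = E (V(q, E) = 0 + E = E)
(V(5, -29) + 1335)*(-557) = (-29 + 1335)*(-557) = 1306*(-557) = -727442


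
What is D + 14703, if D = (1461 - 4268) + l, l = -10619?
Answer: 1277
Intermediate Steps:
D = -13426 (D = (1461 - 4268) - 10619 = -2807 - 10619 = -13426)
D + 14703 = -13426 + 14703 = 1277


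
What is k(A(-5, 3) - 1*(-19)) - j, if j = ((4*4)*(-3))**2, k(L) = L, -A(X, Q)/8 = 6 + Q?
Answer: -2357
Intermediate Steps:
A(X, Q) = -48 - 8*Q (A(X, Q) = -8*(6 + Q) = -48 - 8*Q)
j = 2304 (j = (16*(-3))**2 = (-48)**2 = 2304)
k(A(-5, 3) - 1*(-19)) - j = ((-48 - 8*3) - 1*(-19)) - 1*2304 = ((-48 - 24) + 19) - 2304 = (-72 + 19) - 2304 = -53 - 2304 = -2357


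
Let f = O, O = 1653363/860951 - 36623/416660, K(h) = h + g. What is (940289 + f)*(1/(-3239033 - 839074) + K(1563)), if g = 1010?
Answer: 15388383920131007012122459/6360496599551094 ≈ 2.4194e+9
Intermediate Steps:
K(h) = 1010 + h (K(h) = h + 1010 = 1010 + h)
O = 657359619107/358723843660 (O = 1653363*(1/860951) - 36623*1/416660 = 1653363/860951 - 36623/416660 = 657359619107/358723843660 ≈ 1.8325)
f = 657359619107/358723843660 ≈ 1.8325
(940289 + f)*(1/(-3239033 - 839074) + K(1563)) = (940289 + 657359619107/358723843660)*(1/(-3239033 - 839074) + (1010 + 1563)) = 337304741590836847*(1/(-4078107) + 2573)/358723843660 = 337304741590836847*(-1/4078107 + 2573)/358723843660 = (337304741590836847/358723843660)*(10492969310/4078107) = 15388383920131007012122459/6360496599551094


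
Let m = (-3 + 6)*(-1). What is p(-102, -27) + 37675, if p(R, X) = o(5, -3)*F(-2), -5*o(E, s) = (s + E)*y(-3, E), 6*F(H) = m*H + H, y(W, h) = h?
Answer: 113021/3 ≈ 37674.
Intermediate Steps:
m = -3 (m = 3*(-1) = -3)
F(H) = -H/3 (F(H) = (-3*H + H)/6 = (-2*H)/6 = -H/3)
o(E, s) = -E*(E + s)/5 (o(E, s) = -(s + E)*E/5 = -(E + s)*E/5 = -E*(E + s)/5)
p(R, X) = -4/3 (p(R, X) = (-1/5*5*(5 - 3))*(-1/3*(-2)) = -1/5*5*2*(2/3) = -2*2/3 = -4/3)
p(-102, -27) + 37675 = -4/3 + 37675 = 113021/3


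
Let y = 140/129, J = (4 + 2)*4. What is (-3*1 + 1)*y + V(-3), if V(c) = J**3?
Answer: 1783016/129 ≈ 13822.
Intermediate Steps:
J = 24 (J = 6*4 = 24)
V(c) = 13824 (V(c) = 24**3 = 13824)
y = 140/129 (y = 140*(1/129) = 140/129 ≈ 1.0853)
(-3*1 + 1)*y + V(-3) = (-3*1 + 1)*(140/129) + 13824 = (-3 + 1)*(140/129) + 13824 = -2*140/129 + 13824 = -280/129 + 13824 = 1783016/129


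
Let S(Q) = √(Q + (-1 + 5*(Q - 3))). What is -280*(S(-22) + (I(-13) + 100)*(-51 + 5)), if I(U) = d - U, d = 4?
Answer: 1506960 - 560*I*√37 ≈ 1.507e+6 - 3406.3*I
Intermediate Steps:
I(U) = 4 - U
S(Q) = √(-16 + 6*Q) (S(Q) = √(Q + (-1 + 5*(-3 + Q))) = √(Q + (-1 + (-15 + 5*Q))) = √(Q + (-16 + 5*Q)) = √(-16 + 6*Q))
-280*(S(-22) + (I(-13) + 100)*(-51 + 5)) = -280*(√(-16 + 6*(-22)) + ((4 - 1*(-13)) + 100)*(-51 + 5)) = -280*(√(-16 - 132) + ((4 + 13) + 100)*(-46)) = -280*(√(-148) + (17 + 100)*(-46)) = -280*(2*I*√37 + 117*(-46)) = -280*(2*I*√37 - 5382) = -280*(-5382 + 2*I*√37) = 1506960 - 560*I*√37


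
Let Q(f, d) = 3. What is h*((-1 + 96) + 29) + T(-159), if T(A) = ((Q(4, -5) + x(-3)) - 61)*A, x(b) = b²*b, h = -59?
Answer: 6199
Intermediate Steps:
x(b) = b³
T(A) = -85*A (T(A) = ((3 + (-3)³) - 61)*A = ((3 - 27) - 61)*A = (-24 - 61)*A = -85*A)
h*((-1 + 96) + 29) + T(-159) = -59*((-1 + 96) + 29) - 85*(-159) = -59*(95 + 29) + 13515 = -59*124 + 13515 = -7316 + 13515 = 6199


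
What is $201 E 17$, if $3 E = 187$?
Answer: $212993$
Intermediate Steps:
$E = \frac{187}{3}$ ($E = \frac{1}{3} \cdot 187 = \frac{187}{3} \approx 62.333$)
$201 E 17 = 201 \cdot \frac{187}{3} \cdot 17 = 12529 \cdot 17 = 212993$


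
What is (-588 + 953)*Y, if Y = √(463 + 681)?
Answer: 730*√286 ≈ 12345.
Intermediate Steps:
Y = 2*√286 (Y = √1144 = 2*√286 ≈ 33.823)
(-588 + 953)*Y = (-588 + 953)*(2*√286) = 365*(2*√286) = 730*√286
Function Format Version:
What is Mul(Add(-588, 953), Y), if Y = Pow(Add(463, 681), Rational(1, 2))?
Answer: Mul(730, Pow(286, Rational(1, 2))) ≈ 12345.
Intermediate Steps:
Y = Mul(2, Pow(286, Rational(1, 2))) (Y = Pow(1144, Rational(1, 2)) = Mul(2, Pow(286, Rational(1, 2))) ≈ 33.823)
Mul(Add(-588, 953), Y) = Mul(Add(-588, 953), Mul(2, Pow(286, Rational(1, 2)))) = Mul(365, Mul(2, Pow(286, Rational(1, 2)))) = Mul(730, Pow(286, Rational(1, 2)))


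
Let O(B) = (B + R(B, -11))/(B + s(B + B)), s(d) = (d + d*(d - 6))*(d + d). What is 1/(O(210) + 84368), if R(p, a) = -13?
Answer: 146412210/12352505333477 ≈ 1.1853e-5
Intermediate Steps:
s(d) = 2*d*(d + d*(-6 + d)) (s(d) = (d + d*(-6 + d))*(2*d) = 2*d*(d + d*(-6 + d)))
O(B) = (-13 + B)/(B + 8*B**2*(-5 + 2*B)) (O(B) = (B - 13)/(B + 2*(B + B)**2*(-5 + (B + B))) = (-13 + B)/(B + 2*(2*B)**2*(-5 + 2*B)) = (-13 + B)/(B + 2*(4*B**2)*(-5 + 2*B)) = (-13 + B)/(B + 8*B**2*(-5 + 2*B)))
1/(O(210) + 84368) = 1/((-13 + 210)/(210*(1 + 8*210*(-5 + 2*210))) + 84368) = 1/((1/210)*197/(1 + 8*210*(-5 + 420)) + 84368) = 1/((1/210)*197/(1 + 8*210*415) + 84368) = 1/((1/210)*197/(1 + 697200) + 84368) = 1/((1/210)*197/697201 + 84368) = 1/((1/210)*(1/697201)*197 + 84368) = 1/(197/146412210 + 84368) = 1/(12352505333477/146412210) = 146412210/12352505333477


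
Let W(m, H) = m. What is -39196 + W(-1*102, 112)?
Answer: -39298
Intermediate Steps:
-39196 + W(-1*102, 112) = -39196 - 1*102 = -39196 - 102 = -39298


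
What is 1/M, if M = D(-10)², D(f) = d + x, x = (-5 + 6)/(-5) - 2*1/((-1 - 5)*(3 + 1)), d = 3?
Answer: 3600/29929 ≈ 0.12028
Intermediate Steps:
x = -7/60 (x = 1*(-⅕) - 2/(4*(-6)) = -⅕ - 2/(-24) = -⅕ - 2*(-1/24) = -⅕ + 1/12 = -7/60 ≈ -0.11667)
D(f) = 173/60 (D(f) = 3 - 7/60 = 173/60)
M = 29929/3600 (M = (173/60)² = 29929/3600 ≈ 8.3136)
1/M = 1/(29929/3600) = 3600/29929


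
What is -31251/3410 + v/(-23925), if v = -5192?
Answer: -1206571/134850 ≈ -8.9475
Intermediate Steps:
-31251/3410 + v/(-23925) = -31251/3410 - 5192/(-23925) = -31251*1/3410 - 5192*(-1/23925) = -2841/310 + 472/2175 = -1206571/134850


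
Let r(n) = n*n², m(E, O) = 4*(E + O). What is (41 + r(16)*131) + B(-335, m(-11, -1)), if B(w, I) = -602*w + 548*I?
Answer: 711983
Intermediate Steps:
m(E, O) = 4*E + 4*O
r(n) = n³
(41 + r(16)*131) + B(-335, m(-11, -1)) = (41 + 16³*131) + (-602*(-335) + 548*(4*(-11) + 4*(-1))) = (41 + 4096*131) + (201670 + 548*(-44 - 4)) = (41 + 536576) + (201670 + 548*(-48)) = 536617 + (201670 - 26304) = 536617 + 175366 = 711983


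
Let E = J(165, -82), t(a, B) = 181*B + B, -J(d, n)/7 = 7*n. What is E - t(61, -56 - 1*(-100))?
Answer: -3990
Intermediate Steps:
J(d, n) = -49*n
t(a, B) = 182*B
E = 4018 (E = -49*(-82) = 4018)
E - t(61, -56 - 1*(-100)) = 4018 - 182*(-56 - 1*(-100)) = 4018 - 182*(-56 + 100) = 4018 - 182*44 = 4018 - 1*8008 = 4018 - 8008 = -3990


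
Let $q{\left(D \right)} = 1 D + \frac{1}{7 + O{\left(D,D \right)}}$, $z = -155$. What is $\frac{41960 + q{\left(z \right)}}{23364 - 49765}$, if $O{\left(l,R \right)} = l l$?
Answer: $- \frac{1004657761}{634468832} \approx -1.5835$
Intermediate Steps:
$O{\left(l,R \right)} = l^{2}$
$q{\left(D \right)} = D + \frac{1}{7 + D^{2}}$ ($q{\left(D \right)} = 1 D + \frac{1}{7 + D^{2}} = D + \frac{1}{7 + D^{2}}$)
$\frac{41960 + q{\left(z \right)}}{23364 - 49765} = \frac{41960 + \frac{1 + \left(-155\right)^{3} + 7 \left(-155\right)}{7 + \left(-155\right)^{2}}}{23364 - 49765} = \frac{41960 + \frac{1 - 3723875 - 1085}{7 + 24025}}{-26401} = \left(41960 + \frac{1}{24032} \left(-3724959\right)\right) \left(- \frac{1}{26401}\right) = \left(41960 - \frac{3724959}{24032}\right) \left(- \frac{1}{26401}\right) = \frac{1004657761}{24032} \left(- \frac{1}{26401}\right) = - \frac{1004657761}{634468832}$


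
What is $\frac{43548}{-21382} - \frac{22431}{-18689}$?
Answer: $- \frac{167124465}{199804099} \approx -0.83644$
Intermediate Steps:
$\frac{43548}{-21382} - \frac{22431}{-18689} = 43548 \left(- \frac{1}{21382}\right) - - \frac{22431}{18689} = - \frac{21774}{10691} + \frac{22431}{18689} = - \frac{167124465}{199804099}$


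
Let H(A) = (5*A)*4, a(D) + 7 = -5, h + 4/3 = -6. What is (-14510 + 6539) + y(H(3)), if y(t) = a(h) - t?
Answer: -8043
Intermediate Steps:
h = -22/3 (h = -4/3 - 6 = -22/3 ≈ -7.3333)
a(D) = -12 (a(D) = -7 - 5 = -12)
H(A) = 20*A
y(t) = -12 - t
(-14510 + 6539) + y(H(3)) = (-14510 + 6539) + (-12 - 20*3) = -7971 + (-12 - 1*60) = -7971 + (-12 - 60) = -7971 - 72 = -8043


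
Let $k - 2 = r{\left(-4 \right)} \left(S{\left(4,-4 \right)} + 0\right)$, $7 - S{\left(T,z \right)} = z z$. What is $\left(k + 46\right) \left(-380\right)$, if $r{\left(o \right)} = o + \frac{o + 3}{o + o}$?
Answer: $- \frac{62985}{2} \approx -31493.0$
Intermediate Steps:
$S{\left(T,z \right)} = 7 - z^{2}$ ($S{\left(T,z \right)} = 7 - z z = 7 - z^{2}$)
$r{\left(o \right)} = o + \frac{3 + o}{2 o}$
$k = \frac{295}{8}$ ($k = 2 + \left(\frac{1}{2} - 4 + \frac{3}{2 \left(-4\right)}\right) \left(\left(7 - \left(-4\right)^{2}\right) + 0\right) = 2 + \left(\frac{1}{2} - 4 + \frac{3}{2} \left(- \frac{1}{4}\right)\right) \left(\left(7 - 16\right) + 0\right) = 2 + \left(\frac{1}{2} - 4 - \frac{3}{8}\right) \left(\left(7 - 16\right) + 0\right) = 2 - \frac{31 \left(-9 + 0\right)}{8} = 2 - - \frac{279}{8} = 2 + \frac{279}{8} = \frac{295}{8} \approx 36.875$)
$\left(k + 46\right) \left(-380\right) = \left(\frac{295}{8} + 46\right) \left(-380\right) = \frac{663}{8} \left(-380\right) = - \frac{62985}{2}$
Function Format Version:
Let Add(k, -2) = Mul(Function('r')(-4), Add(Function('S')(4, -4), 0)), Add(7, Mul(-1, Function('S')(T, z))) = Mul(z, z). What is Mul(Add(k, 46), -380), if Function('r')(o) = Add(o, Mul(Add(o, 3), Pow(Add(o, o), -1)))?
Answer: Rational(-62985, 2) ≈ -31493.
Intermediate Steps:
Function('S')(T, z) = Add(7, Mul(-1, Pow(z, 2))) (Function('S')(T, z) = Add(7, Mul(-1, Mul(z, z))) = Add(7, Mul(-1, Pow(z, 2))))
Function('r')(o) = Add(o, Mul(Rational(1, 2), Pow(o, -1), Add(3, o))) (Function('r')(o) = Add(o, Mul(Add(3, o), Pow(Mul(2, o), -1))) = Add(o, Mul(Add(3, o), Mul(Rational(1, 2), Pow(o, -1)))) = Add(o, Mul(Rational(1, 2), Pow(o, -1), Add(3, o))))
k = Rational(295, 8) (k = Add(2, Mul(Add(Rational(1, 2), -4, Mul(Rational(3, 2), Pow(-4, -1))), Add(Add(7, Mul(-1, Pow(-4, 2))), 0))) = Add(2, Mul(Add(Rational(1, 2), -4, Mul(Rational(3, 2), Rational(-1, 4))), Add(Add(7, Mul(-1, 16)), 0))) = Add(2, Mul(Add(Rational(1, 2), -4, Rational(-3, 8)), Add(Add(7, -16), 0))) = Add(2, Mul(Rational(-31, 8), Add(-9, 0))) = Add(2, Mul(Rational(-31, 8), -9)) = Add(2, Rational(279, 8)) = Rational(295, 8) ≈ 36.875)
Mul(Add(k, 46), -380) = Mul(Add(Rational(295, 8), 46), -380) = Mul(Rational(663, 8), -380) = Rational(-62985, 2)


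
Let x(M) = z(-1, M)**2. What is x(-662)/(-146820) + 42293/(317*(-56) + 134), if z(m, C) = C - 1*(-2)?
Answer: -231397651/43111246 ≈ -5.3675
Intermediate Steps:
z(m, C) = 2 + C (z(m, C) = C + 2 = 2 + C)
x(M) = (2 + M)**2
x(-662)/(-146820) + 42293/(317*(-56) + 134) = (2 - 662)**2/(-146820) + 42293/(317*(-56) + 134) = (-660)**2*(-1/146820) + 42293/(-17752 + 134) = 435600*(-1/146820) + 42293/(-17618) = -7260/2447 + 42293*(-1/17618) = -7260/2447 - 42293/17618 = -231397651/43111246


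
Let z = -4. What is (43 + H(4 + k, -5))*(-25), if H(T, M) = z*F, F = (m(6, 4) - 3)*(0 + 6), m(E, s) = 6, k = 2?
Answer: 725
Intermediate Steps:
F = 18 (F = (6 - 3)*(0 + 6) = 3*6 = 18)
H(T, M) = -72 (H(T, M) = -4*18 = -72)
(43 + H(4 + k, -5))*(-25) = (43 - 72)*(-25) = -29*(-25) = 725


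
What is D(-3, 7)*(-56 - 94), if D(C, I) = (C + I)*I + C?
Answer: -3750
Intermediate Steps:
D(C, I) = C + I*(C + I) (D(C, I) = I*(C + I) + C = C + I*(C + I))
D(-3, 7)*(-56 - 94) = (-3 + 7² - 3*7)*(-56 - 94) = (-3 + 49 - 21)*(-150) = 25*(-150) = -3750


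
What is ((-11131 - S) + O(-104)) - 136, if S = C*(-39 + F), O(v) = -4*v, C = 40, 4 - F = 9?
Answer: -9091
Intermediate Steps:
F = -5 (F = 4 - 1*9 = 4 - 9 = -5)
S = -1760 (S = 40*(-39 - 5) = 40*(-44) = -1760)
((-11131 - S) + O(-104)) - 136 = ((-11131 - 1*(-1760)) - 4*(-104)) - 136 = ((-11131 + 1760) + 416) - 136 = (-9371 + 416) - 136 = -8955 - 136 = -9091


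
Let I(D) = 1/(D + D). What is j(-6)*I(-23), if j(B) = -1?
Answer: 1/46 ≈ 0.021739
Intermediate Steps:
I(D) = 1/(2*D)
j(-6)*I(-23) = -1/(2*(-23)) = -(-1)/(2*23) = -1*(-1/46) = 1/46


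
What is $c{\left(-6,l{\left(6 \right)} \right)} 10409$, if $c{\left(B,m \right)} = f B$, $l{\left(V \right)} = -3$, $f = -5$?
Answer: $312270$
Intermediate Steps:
$c{\left(B,m \right)} = - 5 B$
$c{\left(-6,l{\left(6 \right)} \right)} 10409 = \left(-5\right) \left(-6\right) 10409 = 30 \cdot 10409 = 312270$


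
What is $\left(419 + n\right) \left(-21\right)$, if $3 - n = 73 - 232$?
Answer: $-12201$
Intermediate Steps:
$n = 162$ ($n = 3 - \left(73 - 232\right) = 3 - -159 = 3 + 159 = 162$)
$\left(419 + n\right) \left(-21\right) = \left(419 + 162\right) \left(-21\right) = 581 \left(-21\right) = -12201$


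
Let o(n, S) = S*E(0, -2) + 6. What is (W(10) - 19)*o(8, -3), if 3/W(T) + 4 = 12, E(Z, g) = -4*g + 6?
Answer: 1341/2 ≈ 670.50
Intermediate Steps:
E(Z, g) = 6 - 4*g
W(T) = 3/8 (W(T) = 3/(-4 + 12) = 3/8)
o(n, S) = 6 + 14*S (o(n, S) = S*(6 - 4*(-2)) + 6 = S*(6 + 8) + 6 = S*14 + 6 = 14*S + 6 = 6 + 14*S)
(W(10) - 19)*o(8, -3) = (3/8 - 19)*(6 + 14*(-3)) = -149*(6 - 42)/8 = -149/8*(-36) = 1341/2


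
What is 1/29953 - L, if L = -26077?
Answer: 781084382/29953 ≈ 26077.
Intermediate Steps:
1/29953 - L = 1/29953 - 1*(-26077) = 1/29953 + 26077 = 781084382/29953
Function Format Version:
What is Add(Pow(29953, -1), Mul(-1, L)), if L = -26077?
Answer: Rational(781084382, 29953) ≈ 26077.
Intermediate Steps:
Add(Pow(29953, -1), Mul(-1, L)) = Add(Pow(29953, -1), Mul(-1, -26077)) = Add(Rational(1, 29953), 26077) = Rational(781084382, 29953)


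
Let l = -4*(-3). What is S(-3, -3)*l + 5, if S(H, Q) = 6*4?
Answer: 293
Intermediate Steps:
S(H, Q) = 24
l = 12
S(-3, -3)*l + 5 = 24*12 + 5 = 288 + 5 = 293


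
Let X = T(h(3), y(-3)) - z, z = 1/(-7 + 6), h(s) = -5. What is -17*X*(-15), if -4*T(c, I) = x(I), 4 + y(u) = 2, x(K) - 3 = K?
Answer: 765/4 ≈ 191.25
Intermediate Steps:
x(K) = 3 + K
y(u) = -2 (y(u) = -4 + 2 = -2)
T(c, I) = -3/4 - I/4 (T(c, I) = -(3 + I)/4 = -3/4 - I/4)
z = -1 (z = 1/(-1) = -1)
X = 3/4 (X = (-3/4 - 1/4*(-2)) - 1*(-1) = (-3/4 + 1/2) + 1 = -1/4 + 1 = 3/4 ≈ 0.75000)
-17*X*(-15) = -17*3/4*(-15) = -51/4*(-15) = 765/4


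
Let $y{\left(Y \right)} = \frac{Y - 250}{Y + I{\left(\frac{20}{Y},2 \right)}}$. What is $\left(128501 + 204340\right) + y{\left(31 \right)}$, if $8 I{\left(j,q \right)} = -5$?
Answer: $\frac{26959537}{81} \approx 3.3283 \cdot 10^{5}$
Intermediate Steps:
$I{\left(j,q \right)} = - \frac{5}{8}$ ($I{\left(j,q \right)} = \frac{1}{8} \left(-5\right) = - \frac{5}{8}$)
$y{\left(Y \right)} = \frac{-250 + Y}{- \frac{5}{8} + Y}$ ($y{\left(Y \right)} = \frac{Y - 250}{Y - \frac{5}{8}} = \frac{-250 + Y}{- \frac{5}{8} + Y}$)
$\left(128501 + 204340\right) + y{\left(31 \right)} = \left(128501 + 204340\right) + \frac{8 \left(-250 + 31\right)}{-5 + 8 \cdot 31} = 332841 + 8 \frac{1}{-5 + 248} \left(-219\right) = 332841 + 8 \cdot \frac{1}{243} \left(-219\right) = 332841 - \frac{584}{81} = \frac{26959537}{81}$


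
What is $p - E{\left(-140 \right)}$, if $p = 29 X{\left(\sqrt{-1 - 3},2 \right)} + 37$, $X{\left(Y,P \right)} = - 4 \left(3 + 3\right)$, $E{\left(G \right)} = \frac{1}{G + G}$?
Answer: $- \frac{184519}{280} \approx -659.0$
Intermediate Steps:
$E{\left(G \right)} = \frac{1}{2 G}$
$X{\left(Y,P \right)} = -24$ ($X{\left(Y,P \right)} = \left(-4\right) 6 = -24$)
$p = -659$ ($p = 29 \left(-24\right) + 37 = -696 + 37 = -659$)
$p - E{\left(-140 \right)} = -659 - \frac{1}{2 \left(-140\right)} = -659 - \frac{1}{2} \left(- \frac{1}{140}\right) = -659 - - \frac{1}{280} = -659 + \frac{1}{280} = - \frac{184519}{280}$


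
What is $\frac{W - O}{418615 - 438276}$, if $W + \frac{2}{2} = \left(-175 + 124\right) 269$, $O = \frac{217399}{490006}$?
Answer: $\frac{6723099719}{9634007966} \approx 0.69785$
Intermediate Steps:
$O = \frac{217399}{490006}$ ($O = 217399 \cdot \frac{1}{490006} = \frac{217399}{490006} \approx 0.44367$)
$W = -13720$ ($W = -1 + \left(-175 + 124\right) 269 = -1 - 13719 = -13720$)
$\frac{W - O}{418615 - 438276} = \frac{-13720 - \frac{217399}{490006}}{418615 - 438276} = - \frac{6723099719}{490006 \left(-19661\right)} = \left(- \frac{6723099719}{490006}\right) \left(- \frac{1}{19661}\right) = \frac{6723099719}{9634007966}$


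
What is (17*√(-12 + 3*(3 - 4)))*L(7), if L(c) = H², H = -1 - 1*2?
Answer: 153*I*√15 ≈ 592.57*I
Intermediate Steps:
H = -3 (H = -1 - 2 = -3)
L(c) = 9 (L(c) = (-3)² = 9)
(17*√(-12 + 3*(3 - 4)))*L(7) = (17*√(-12 + 3*(3 - 4)))*9 = (17*√(-12 + 3*(-1)))*9 = (17*√(-12 - 3))*9 = (17*√(-15))*9 = (17*(I*√15))*9 = (17*I*√15)*9 = 153*I*√15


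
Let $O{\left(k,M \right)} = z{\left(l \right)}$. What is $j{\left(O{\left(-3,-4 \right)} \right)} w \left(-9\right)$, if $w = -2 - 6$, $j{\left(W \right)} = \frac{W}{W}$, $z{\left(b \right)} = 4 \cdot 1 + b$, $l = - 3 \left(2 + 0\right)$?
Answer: $72$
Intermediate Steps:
$l = -6$ ($l = \left(-3\right) 2 = -6$)
$z{\left(b \right)} = 4 + b$
$O{\left(k,M \right)} = -2$ ($O{\left(k,M \right)} = 4 - 6 = -2$)
$j{\left(W \right)} = 1$
$w = -8$ ($w = -2 - 6 = -8$)
$j{\left(O{\left(-3,-4 \right)} \right)} w \left(-9\right) = 1 \left(-8\right) \left(-9\right) = \left(-8\right) \left(-9\right) = 72$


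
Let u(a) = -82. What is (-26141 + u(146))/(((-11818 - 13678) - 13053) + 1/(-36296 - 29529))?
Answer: 1726128975/2537487926 ≈ 0.68025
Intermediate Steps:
(-26141 + u(146))/(((-11818 - 13678) - 13053) + 1/(-36296 - 29529)) = (-26141 - 82)/(((-11818 - 13678) - 13053) + 1/(-36296 - 29529)) = -26223/((-25496 - 13053) + 1/(-65825)) = -26223/(-38549 - 1/65825) = -26223/(-2537487926/65825) = -26223*(-65825/2537487926) = 1726128975/2537487926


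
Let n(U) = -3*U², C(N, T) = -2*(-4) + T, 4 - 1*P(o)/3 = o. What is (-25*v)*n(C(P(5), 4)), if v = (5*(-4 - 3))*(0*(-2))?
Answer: 0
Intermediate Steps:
P(o) = 12 - 3*o
C(N, T) = 8 + T
v = 0 (v = (5*(-7))*0 = -35*0 = 0)
(-25*v)*n(C(P(5), 4)) = (-25*0)*(-3*(8 + 4)²) = 0*(-3*12²) = 0*(-3*144) = 0*(-432) = 0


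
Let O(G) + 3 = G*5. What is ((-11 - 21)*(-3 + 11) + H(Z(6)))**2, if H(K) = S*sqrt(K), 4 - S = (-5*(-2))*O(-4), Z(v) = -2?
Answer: -43976 - 119808*I*sqrt(2) ≈ -43976.0 - 1.6943e+5*I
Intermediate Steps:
O(G) = -3 + 5*G (O(G) = -3 + G*5 = -3 + 5*G)
S = 234 (S = 4 - (-5*(-2))*(-3 + 5*(-4)) = 4 - 10*(-3 - 20) = 4 - 10*(-23) = 4 - 1*(-230) = 4 + 230 = 234)
H(K) = 234*sqrt(K)
((-11 - 21)*(-3 + 11) + H(Z(6)))**2 = ((-11 - 21)*(-3 + 11) + 234*sqrt(-2))**2 = (-32*8 + 234*(I*sqrt(2)))**2 = (-256 + 234*I*sqrt(2))**2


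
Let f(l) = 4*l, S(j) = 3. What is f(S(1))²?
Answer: 144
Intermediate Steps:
f(S(1))² = (4*3)² = 12² = 144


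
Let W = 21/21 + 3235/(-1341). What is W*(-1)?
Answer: 1894/1341 ≈ 1.4124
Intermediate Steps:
W = -1894/1341 (W = 21*(1/21) + 3235*(-1/1341) = 1 - 3235/1341 = -1894/1341 ≈ -1.4124)
W*(-1) = -1894/1341*(-1) = 1894/1341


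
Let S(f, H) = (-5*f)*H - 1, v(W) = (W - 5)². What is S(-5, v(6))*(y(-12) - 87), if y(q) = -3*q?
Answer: -1224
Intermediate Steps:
v(W) = (-5 + W)²
S(f, H) = -1 - 5*H*f (S(f, H) = -5*H*f - 1 = -1 - 5*H*f)
S(-5, v(6))*(y(-12) - 87) = (-1 - 5*(-5 + 6)²*(-5))*(-3*(-12) - 87) = (-1 - 5*1²*(-5))*(36 - 87) = (-1 - 5*1*(-5))*(-51) = (-1 + 25)*(-51) = 24*(-51) = -1224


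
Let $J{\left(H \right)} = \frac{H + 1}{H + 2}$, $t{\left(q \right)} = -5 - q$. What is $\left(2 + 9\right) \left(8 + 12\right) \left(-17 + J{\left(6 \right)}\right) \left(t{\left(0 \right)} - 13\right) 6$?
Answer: $383130$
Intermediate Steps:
$J{\left(H \right)} = \frac{1 + H}{2 + H}$
$\left(2 + 9\right) \left(8 + 12\right) \left(-17 + J{\left(6 \right)}\right) \left(t{\left(0 \right)} - 13\right) 6 = \left(2 + 9\right) \left(8 + 12\right) \left(-17 + \frac{1 + 6}{2 + 6}\right) \left(\left(-5 - 0\right) - 13\right) 6 = 11 \cdot 20 \left(-17 + \frac{1}{8} \cdot 7\right) \left(\left(-5 + 0\right) - 13\right) 6 = 220 \left(-17 + \frac{1}{8} \cdot 7\right) \left(-5 - 13\right) 6 = 220 \left(-17 + \frac{7}{8}\right) \left(-18\right) 6 = 220 \left(\left(- \frac{129}{8}\right) \left(-18\right)\right) 6 = 220 \cdot \frac{1161}{4} \cdot 6 = 63855 \cdot 6 = 383130$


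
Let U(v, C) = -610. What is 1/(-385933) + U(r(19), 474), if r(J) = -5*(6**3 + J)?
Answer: -235419131/385933 ≈ -610.00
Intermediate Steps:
r(J) = -1080 - 5*J (r(J) = -5*(216 + J) = -1080 - 5*J)
1/(-385933) + U(r(19), 474) = 1/(-385933) - 610 = -1/385933 - 610 = -235419131/385933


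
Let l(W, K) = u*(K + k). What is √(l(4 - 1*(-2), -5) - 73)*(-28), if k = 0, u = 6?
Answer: -28*I*√103 ≈ -284.17*I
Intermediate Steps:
l(W, K) = 6*K (l(W, K) = 6*(K + 0) = 6*K)
√(l(4 - 1*(-2), -5) - 73)*(-28) = √(6*(-5) - 73)*(-28) = √(-30 - 73)*(-28) = √(-103)*(-28) = (I*√103)*(-28) = -28*I*√103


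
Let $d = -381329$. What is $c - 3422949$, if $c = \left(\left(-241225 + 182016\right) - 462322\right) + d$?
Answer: $-4325809$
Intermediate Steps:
$c = -902860$ ($c = \left(\left(-241225 + 182016\right) - 462322\right) - 381329 = \left(-59209 - 462322\right) - 381329 = -521531 - 381329 = -902860$)
$c - 3422949 = -902860 - 3422949 = -4325809$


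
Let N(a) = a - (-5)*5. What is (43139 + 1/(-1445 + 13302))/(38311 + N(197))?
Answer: 511499124/456885781 ≈ 1.1195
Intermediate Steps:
N(a) = 25 + a (N(a) = a - 1*(-25) = a + 25 = 25 + a)
(43139 + 1/(-1445 + 13302))/(38311 + N(197)) = (43139 + 1/(-1445 + 13302))/(38311 + (25 + 197)) = (43139 + 1/11857)/(38311 + 222) = (43139 + 1/11857)/38533 = (511499124/11857)*(1/38533) = 511499124/456885781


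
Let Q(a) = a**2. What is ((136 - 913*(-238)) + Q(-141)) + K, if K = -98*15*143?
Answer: 27101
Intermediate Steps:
K = -210210 (K = -1470*143 = -210210)
((136 - 913*(-238)) + Q(-141)) + K = ((136 - 913*(-238)) + (-141)**2) - 210210 = ((136 + 217294) + 19881) - 210210 = (217430 + 19881) - 210210 = 237311 - 210210 = 27101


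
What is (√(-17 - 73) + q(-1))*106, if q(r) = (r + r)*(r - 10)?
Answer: 2332 + 318*I*√10 ≈ 2332.0 + 1005.6*I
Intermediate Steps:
q(r) = 2*r*(-10 + r) (q(r) = (2*r)*(-10 + r) = 2*r*(-10 + r))
(√(-17 - 73) + q(-1))*106 = (√(-17 - 73) + 2*(-1)*(-10 - 1))*106 = (√(-90) + 2*(-1)*(-11))*106 = (3*I*√10 + 22)*106 = (22 + 3*I*√10)*106 = 2332 + 318*I*√10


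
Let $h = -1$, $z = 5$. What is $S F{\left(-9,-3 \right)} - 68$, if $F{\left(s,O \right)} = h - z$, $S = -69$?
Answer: $346$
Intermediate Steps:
$F{\left(s,O \right)} = -6$ ($F{\left(s,O \right)} = -1 - 5 = -6$)
$S F{\left(-9,-3 \right)} - 68 = \left(-69\right) \left(-6\right) - 68 = 414 - 68 = 346$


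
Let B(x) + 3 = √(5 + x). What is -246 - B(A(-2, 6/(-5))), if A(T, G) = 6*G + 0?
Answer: -243 - I*√55/5 ≈ -243.0 - 1.4832*I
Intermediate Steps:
A(T, G) = 6*G
B(x) = -3 + √(5 + x)
-246 - B(A(-2, 6/(-5))) = -246 - (-3 + √(5 + 6*(6/(-5)))) = -246 - (-3 + √(5 + 6*(6*(-⅕)))) = -246 - (-3 + √(5 + 6*(-6/5))) = -246 - (-3 + √(5 - 36/5)) = -246 - (-3 + √(-11/5)) = -246 - (-3 + I*√55/5) = -246 + (3 - I*√55/5) = -243 - I*√55/5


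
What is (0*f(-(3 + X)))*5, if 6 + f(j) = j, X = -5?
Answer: 0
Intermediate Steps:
f(j) = -6 + j
(0*f(-(3 + X)))*5 = (0*(-6 - (3 - 5)))*5 = (0*(-6 - 1*(-2)))*5 = (0*(-6 + 2))*5 = (0*(-4))*5 = 0*5 = 0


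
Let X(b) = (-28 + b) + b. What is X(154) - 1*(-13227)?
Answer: 13507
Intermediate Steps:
X(b) = -28 + 2*b
X(154) - 1*(-13227) = (-28 + 2*154) - 1*(-13227) = (-28 + 308) + 13227 = 280 + 13227 = 13507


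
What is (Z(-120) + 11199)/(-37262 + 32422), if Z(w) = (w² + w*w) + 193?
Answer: -5024/605 ≈ -8.3041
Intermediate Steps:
Z(w) = 193 + 2*w² (Z(w) = (w² + w²) + 193 = 2*w² + 193 = 193 + 2*w²)
(Z(-120) + 11199)/(-37262 + 32422) = ((193 + 2*(-120)²) + 11199)/(-37262 + 32422) = ((193 + 2*14400) + 11199)/(-4840) = ((193 + 28800) + 11199)*(-1/4840) = (28993 + 11199)*(-1/4840) = 40192*(-1/4840) = -5024/605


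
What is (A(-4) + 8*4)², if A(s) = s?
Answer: 784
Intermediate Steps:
(A(-4) + 8*4)² = (-4 + 8*4)² = (-4 + 32)² = 28² = 784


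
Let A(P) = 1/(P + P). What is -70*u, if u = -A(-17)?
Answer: -35/17 ≈ -2.0588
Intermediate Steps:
A(P) = 1/(2*P)
u = 1/34 (u = -1/(2*(-17)) = -(-1)/(2*17) = -1*(-1/34) = 1/34 ≈ 0.029412)
-70*u = -70*1/34 = -35/17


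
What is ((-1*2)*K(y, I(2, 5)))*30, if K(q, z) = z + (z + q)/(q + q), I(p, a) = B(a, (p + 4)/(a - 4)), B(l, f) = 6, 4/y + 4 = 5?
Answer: -435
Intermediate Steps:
y = 4 (y = 4/(-4 + 5) = 4/1 = 4*1 = 4)
I(p, a) = 6
K(q, z) = z + (q + z)/(2*q) (K(q, z) = z + (q + z)/((2*q)) = z + (q + z)*(1/(2*q)) = z + (q + z)/(2*q))
((-1*2)*K(y, I(2, 5)))*30 = ((-1*2)*(1/2 + 6 + (1/2)*6/4))*30 = -2*(1/2 + 6 + (1/2)*6*(1/4))*30 = -2*(1/2 + 6 + 3/4)*30 = -2*29/4*30 = -29/2*30 = -435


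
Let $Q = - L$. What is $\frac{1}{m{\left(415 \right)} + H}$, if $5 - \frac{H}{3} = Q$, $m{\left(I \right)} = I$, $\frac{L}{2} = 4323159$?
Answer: $\frac{1}{25939384} \approx 3.8551 \cdot 10^{-8}$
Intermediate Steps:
$L = 8646318$ ($L = 2 \cdot 4323159 = 8646318$)
$Q = -8646318$ ($Q = \left(-1\right) 8646318 = -8646318$)
$H = 25938969$ ($H = 15 - -25938954 = 15 + 25938954 = 25938969$)
$\frac{1}{m{\left(415 \right)} + H} = \frac{1}{415 + 25938969} = \frac{1}{25939384}$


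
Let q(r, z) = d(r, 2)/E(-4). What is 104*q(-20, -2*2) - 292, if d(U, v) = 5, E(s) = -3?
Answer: -1396/3 ≈ -465.33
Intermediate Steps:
q(r, z) = -5/3 (q(r, z) = 5/(-3) = 5*(-⅓) = -5/3)
104*q(-20, -2*2) - 292 = 104*(-5/3) - 292 = -520/3 - 292 = -1396/3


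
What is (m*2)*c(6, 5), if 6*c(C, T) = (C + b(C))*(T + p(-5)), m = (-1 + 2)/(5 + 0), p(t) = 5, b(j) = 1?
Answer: 14/3 ≈ 4.6667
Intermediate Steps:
m = ⅕ (m = 1/5 = 1*(⅕) = ⅕ ≈ 0.20000)
c(C, T) = (1 + C)*(5 + T)/6 (c(C, T) = ((C + 1)*(T + 5))/6 = ((1 + C)*(5 + T))/6 = (1 + C)*(5 + T)/6)
(m*2)*c(6, 5) = ((⅕)*2)*(⅚ + (⅙)*5 + (⅚)*6 + (⅙)*6*5) = 2*(⅚ + ⅚ + 5 + 5)/5 = (⅖)*(35/3) = 14/3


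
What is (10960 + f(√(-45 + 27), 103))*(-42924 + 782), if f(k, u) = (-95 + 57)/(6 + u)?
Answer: -50342917484/109 ≈ -4.6186e+8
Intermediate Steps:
f(k, u) = -38/(6 + u)
(10960 + f(√(-45 + 27), 103))*(-42924 + 782) = (10960 - 38/(6 + 103))*(-42924 + 782) = (10960 - 38/109)*(-42142) = (1194602/109)*(-42142) = -50342917484/109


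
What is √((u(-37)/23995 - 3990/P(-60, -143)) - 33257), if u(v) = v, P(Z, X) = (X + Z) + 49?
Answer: 3*I*√257234365452185/263945 ≈ 182.29*I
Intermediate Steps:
P(Z, X) = 49 + X + Z
√((u(-37)/23995 - 3990/P(-60, -143)) - 33257) = √((-37/23995 - 3990/(49 - 143 - 60)) - 33257) = √((-37*1/23995 - 3990/(-154)) - 33257) = √((-37/23995 - 3990*(-1/154)) - 33257) = √((-37/23995 + 285/11) - 33257) = √(6838168/263945 - 33257) = √(-8771180697/263945) = 3*I*√257234365452185/263945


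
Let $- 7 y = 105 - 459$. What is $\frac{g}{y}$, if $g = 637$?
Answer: $\frac{4459}{354} \approx 12.596$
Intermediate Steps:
$y = \frac{354}{7}$ ($y = - \frac{105 - 459}{7} = \left(- \frac{1}{7}\right) \left(-354\right) = \frac{354}{7} \approx 50.571$)
$\frac{g}{y} = \frac{637}{\frac{354}{7}} = 637 \cdot \frac{7}{354} = \frac{4459}{354}$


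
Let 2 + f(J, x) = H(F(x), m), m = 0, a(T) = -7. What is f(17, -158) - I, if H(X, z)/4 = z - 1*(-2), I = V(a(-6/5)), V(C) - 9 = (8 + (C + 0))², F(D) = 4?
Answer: -4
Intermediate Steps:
V(C) = 9 + (8 + C)² (V(C) = 9 + (8 + (C + 0))² = 9 + (8 + C)²)
I = 10 (I = 9 + (8 - 7)² = 9 + 1² = 9 + 1 = 10)
H(X, z) = 8 + 4*z (H(X, z) = 4*(z - 1*(-2)) = 4*(z + 2) = 4*(2 + z) = 8 + 4*z)
f(J, x) = 6 (f(J, x) = -2 + (8 + 4*0) = -2 + (8 + 0) = -2 + 8 = 6)
f(17, -158) - I = 6 - 1*10 = 6 - 10 = -4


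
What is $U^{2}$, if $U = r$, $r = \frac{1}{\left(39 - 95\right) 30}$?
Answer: $\frac{1}{2822400} \approx 3.5431 \cdot 10^{-7}$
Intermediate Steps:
$r = - \frac{1}{1680}$ ($r = \frac{1}{-56} \cdot \frac{1}{30} = \left(- \frac{1}{56}\right) \frac{1}{30} = - \frac{1}{1680} \approx -0.00059524$)
$U = - \frac{1}{1680} \approx -0.00059524$
$U^{2} = \left(- \frac{1}{1680}\right)^{2} = \frac{1}{2822400}$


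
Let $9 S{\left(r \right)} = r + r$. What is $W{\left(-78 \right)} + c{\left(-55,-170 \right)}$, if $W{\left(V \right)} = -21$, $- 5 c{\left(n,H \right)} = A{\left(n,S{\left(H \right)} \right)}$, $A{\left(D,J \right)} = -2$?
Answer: $- \frac{103}{5} \approx -20.6$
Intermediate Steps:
$S{\left(r \right)} = \frac{2 r}{9}$ ($S{\left(r \right)} = \frac{r + r}{9} = \frac{2 r}{9}$)
$c{\left(n,H \right)} = \frac{2}{5}$ ($c{\left(n,H \right)} = \left(- \frac{1}{5}\right) \left(-2\right) = \frac{2}{5}$)
$W{\left(-78 \right)} + c{\left(-55,-170 \right)} = -21 + \frac{2}{5} = - \frac{103}{5}$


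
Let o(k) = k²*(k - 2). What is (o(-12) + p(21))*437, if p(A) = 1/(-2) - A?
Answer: -1780775/2 ≈ -8.9039e+5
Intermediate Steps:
o(k) = k²*(-2 + k)
p(A) = -½ - A
(o(-12) + p(21))*437 = ((-12)²*(-2 - 12) + (-½ - 1*21))*437 = (144*(-14) + (-½ - 21))*437 = (-2016 - 43/2)*437 = -4075/2*437 = -1780775/2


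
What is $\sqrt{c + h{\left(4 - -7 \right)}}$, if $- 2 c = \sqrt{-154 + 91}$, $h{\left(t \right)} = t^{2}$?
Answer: $\frac{\sqrt{484 - 6 i \sqrt{7}}}{2} \approx 11.001 - 0.18037 i$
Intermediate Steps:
$c = - \frac{3 i \sqrt{7}}{2}$ ($c = - \frac{\sqrt{-154 + 91}}{2} = - \frac{\sqrt{-63}}{2} = - \frac{3 i \sqrt{7}}{2} \approx - 3.9686 i$)
$\sqrt{c + h{\left(4 - -7 \right)}} = \sqrt{- \frac{3 i \sqrt{7}}{2} + \left(4 - -7\right)^{2}} = \sqrt{- \frac{3 i \sqrt{7}}{2} + \left(4 + 7\right)^{2}} = \sqrt{- \frac{3 i \sqrt{7}}{2} + 11^{2}} = \sqrt{- \frac{3 i \sqrt{7}}{2} + 121} = \sqrt{121 - \frac{3 i \sqrt{7}}{2}}$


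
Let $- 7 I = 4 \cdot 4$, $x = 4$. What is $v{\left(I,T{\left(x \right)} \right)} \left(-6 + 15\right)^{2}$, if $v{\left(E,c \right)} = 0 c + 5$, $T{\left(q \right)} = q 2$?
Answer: $405$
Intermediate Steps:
$I = - \frac{16}{7}$ ($I = - \frac{4 \cdot 4}{7} = \left(- \frac{1}{7}\right) 16 = - \frac{16}{7} \approx -2.2857$)
$T{\left(q \right)} = 2 q$
$v{\left(E,c \right)} = 5$ ($v{\left(E,c \right)} = 0 + 5 = 5$)
$v{\left(I,T{\left(x \right)} \right)} \left(-6 + 15\right)^{2} = 5 \left(-6 + 15\right)^{2} = 5 \cdot 9^{2} = 5 \cdot 81 = 405$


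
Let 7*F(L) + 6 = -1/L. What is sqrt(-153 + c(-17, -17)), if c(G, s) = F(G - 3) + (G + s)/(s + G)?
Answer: I*sqrt(15285)/10 ≈ 12.363*I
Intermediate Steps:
F(L) = -6/7 - 1/(7*L) (F(L) = -6/7 + (-1/L)/7 = -6/7 - 1/(7*L))
c(G, s) = 1 + (17 - 6*G)/(7*(-3 + G)) (c(G, s) = (-1 - 6*(G - 3))/(7*(G - 3)) + (G + s)/(s + G) = (-1 - 6*(-3 + G))/(7*(-3 + G)) + (G + s)/(G + s) = (-1 + (18 - 6*G))/(7*(-3 + G)) + 1 = (17 - 6*G)/(7*(-3 + G)) + 1 = 1 + (17 - 6*G)/(7*(-3 + G)))
sqrt(-153 + c(-17, -17)) = sqrt(-153 + (-4 - 17)/(7*(-3 - 17))) = sqrt(-153 + (1/7)*(-21)/(-20)) = sqrt(-153 + (1/7)*(-1/20)*(-21)) = sqrt(-153 + 3/20) = sqrt(-3057/20) = I*sqrt(15285)/10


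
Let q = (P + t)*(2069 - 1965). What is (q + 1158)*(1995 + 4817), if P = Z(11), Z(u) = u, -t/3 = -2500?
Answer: 5329041224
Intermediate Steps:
t = 7500 (t = -3*(-2500) = 7500)
P = 11
q = 781144 (q = (11 + 7500)*(2069 - 1965) = 7511*104 = 781144)
(q + 1158)*(1995 + 4817) = (781144 + 1158)*(1995 + 4817) = 782302*6812 = 5329041224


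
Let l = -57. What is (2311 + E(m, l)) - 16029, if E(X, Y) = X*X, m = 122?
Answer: 1166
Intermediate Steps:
E(X, Y) = X²
(2311 + E(m, l)) - 16029 = (2311 + 122²) - 16029 = (2311 + 14884) - 16029 = 17195 - 16029 = 1166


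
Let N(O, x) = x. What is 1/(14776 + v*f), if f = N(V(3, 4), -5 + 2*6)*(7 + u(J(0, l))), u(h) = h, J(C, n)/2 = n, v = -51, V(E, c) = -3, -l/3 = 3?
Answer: 1/18703 ≈ 5.3467e-5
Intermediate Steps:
l = -9 (l = -3*3 = -9)
J(C, n) = 2*n
f = -77 (f = (-5 + 2*6)*(7 + 2*(-9)) = (-5 + 12)*(7 - 18) = 7*(-11) = -77)
1/(14776 + v*f) = 1/(14776 - 51*(-77)) = 1/(14776 + 3927) = 1/18703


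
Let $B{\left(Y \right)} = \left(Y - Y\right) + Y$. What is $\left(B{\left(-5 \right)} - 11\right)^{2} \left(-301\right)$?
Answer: $-77056$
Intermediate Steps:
$B{\left(Y \right)} = Y$ ($B{\left(Y \right)} = 0 + Y = Y$)
$\left(B{\left(-5 \right)} - 11\right)^{2} \left(-301\right) = \left(-5 - 11\right)^{2} \left(-301\right) = \left(-16\right)^{2} \left(-301\right) = 256 \left(-301\right) = -77056$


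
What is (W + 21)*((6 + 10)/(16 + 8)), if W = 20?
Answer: 82/3 ≈ 27.333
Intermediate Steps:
(W + 21)*((6 + 10)/(16 + 8)) = (20 + 21)*((6 + 10)/(16 + 8)) = 41*(16/24) = 41*(16*(1/24)) = 41*(2/3) = 82/3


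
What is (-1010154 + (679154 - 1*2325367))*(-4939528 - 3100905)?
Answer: 21358340886911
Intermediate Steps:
(-1010154 + (679154 - 1*2325367))*(-4939528 - 3100905) = (-1010154 + (679154 - 2325367))*(-8040433) = (-1010154 - 1646213)*(-8040433) = -2656367*(-8040433) = 21358340886911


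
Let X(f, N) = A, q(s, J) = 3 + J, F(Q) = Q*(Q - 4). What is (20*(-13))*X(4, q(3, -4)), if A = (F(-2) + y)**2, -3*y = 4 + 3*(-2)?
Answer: -375440/9 ≈ -41716.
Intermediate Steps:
F(Q) = Q*(-4 + Q)
y = 2/3 (y = -(4 + 3*(-2))/3 = -(4 - 6)/3 = -1/3*(-2) = 2/3 ≈ 0.66667)
A = 1444/9 (A = (-2*(-4 - 2) + 2/3)**2 = (-2*(-6) + 2/3)**2 = (12 + 2/3)**2 = (38/3)**2 = 1444/9 ≈ 160.44)
X(f, N) = 1444/9
(20*(-13))*X(4, q(3, -4)) = (20*(-13))*(1444/9) = -260*1444/9 = -375440/9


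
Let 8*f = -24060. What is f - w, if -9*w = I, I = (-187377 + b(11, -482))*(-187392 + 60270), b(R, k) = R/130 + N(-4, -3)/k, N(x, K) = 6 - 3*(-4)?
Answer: 248757128796521/93990 ≈ 2.6466e+9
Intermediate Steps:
N(x, K) = 18 (N(x, K) = 6 + 12 = 18)
b(R, k) = 18/k + R/130 (b(R, k) = R/130 + 18/k = 18/k + R/130)
f = -6015/2 (f = (1/8)*(-24060) = -6015/2 ≈ -3007.5)
I = 373136117207169/15665 (I = (-187377 + (18/(-482) + (1/130)*11))*(-187392 + 60270) = (-187377 + (18*(-1/482) + 11/130))*(-127122) = (-187377 + (-9/241 + 11/130))*(-127122) = (-187377 + 1481/31330)*(-127122) = -5870519929/31330*(-127122) = 373136117207169/15665 ≈ 2.3820e+10)
w = -124378705735723/46995 (w = -1/9*373136117207169/15665 = -124378705735723/46995 ≈ -2.6466e+9)
f - w = -6015/2 - 1*(-124378705735723/46995) = -6015/2 + 124378705735723/46995 = 248757128796521/93990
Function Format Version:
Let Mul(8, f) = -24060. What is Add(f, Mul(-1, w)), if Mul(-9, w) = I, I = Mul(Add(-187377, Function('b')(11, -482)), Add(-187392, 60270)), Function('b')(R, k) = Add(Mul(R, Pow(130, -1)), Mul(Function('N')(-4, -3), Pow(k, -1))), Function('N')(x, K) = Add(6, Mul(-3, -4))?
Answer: Rational(248757128796521, 93990) ≈ 2.6466e+9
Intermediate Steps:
Function('N')(x, K) = 18 (Function('N')(x, K) = Add(6, 12) = 18)
Function('b')(R, k) = Add(Mul(18, Pow(k, -1)), Mul(Rational(1, 130), R)) (Function('b')(R, k) = Add(Mul(R, Pow(130, -1)), Mul(18, Pow(k, -1))) = Add(Mul(R, Rational(1, 130)), Mul(18, Pow(k, -1))) = Add(Mul(Rational(1, 130), R), Mul(18, Pow(k, -1))) = Add(Mul(18, Pow(k, -1)), Mul(Rational(1, 130), R)))
f = Rational(-6015, 2) (f = Mul(Rational(1, 8), -24060) = Rational(-6015, 2) ≈ -3007.5)
I = Rational(373136117207169, 15665) (I = Mul(Add(-187377, Add(Mul(18, Pow(-482, -1)), Mul(Rational(1, 130), 11))), Add(-187392, 60270)) = Mul(Add(-187377, Add(Mul(18, Rational(-1, 482)), Rational(11, 130))), -127122) = Mul(Add(-187377, Add(Rational(-9, 241), Rational(11, 130))), -127122) = Mul(Add(-187377, Rational(1481, 31330)), -127122) = Mul(Rational(-5870519929, 31330), -127122) = Rational(373136117207169, 15665) ≈ 2.3820e+10)
w = Rational(-124378705735723, 46995) (w = Mul(Rational(-1, 9), Rational(373136117207169, 15665)) = Rational(-124378705735723, 46995) ≈ -2.6466e+9)
Add(f, Mul(-1, w)) = Add(Rational(-6015, 2), Mul(-1, Rational(-124378705735723, 46995))) = Add(Rational(-6015, 2), Rational(124378705735723, 46995)) = Rational(248757128796521, 93990)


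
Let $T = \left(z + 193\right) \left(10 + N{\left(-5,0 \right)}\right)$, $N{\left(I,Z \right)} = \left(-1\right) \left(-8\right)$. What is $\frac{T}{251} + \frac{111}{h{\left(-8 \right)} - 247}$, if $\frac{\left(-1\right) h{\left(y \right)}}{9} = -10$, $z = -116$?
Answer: $\frac{189741}{39407} \approx 4.8149$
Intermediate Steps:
$h{\left(y \right)} = 90$ ($h{\left(y \right)} = \left(-9\right) \left(-10\right) = 90$)
$N{\left(I,Z \right)} = 8$
$T = 1386$ ($T = \left(-116 + 193\right) \left(10 + 8\right) = 77 \cdot 18 = 1386$)
$\frac{T}{251} + \frac{111}{h{\left(-8 \right)} - 247} = \frac{1386}{251} + \frac{111}{90 - 247} = 1386 \cdot \frac{1}{251} + \frac{111}{-157} = \frac{1386}{251} + 111 \left(- \frac{1}{157}\right) = \frac{1386}{251} - \frac{111}{157} = \frac{189741}{39407}$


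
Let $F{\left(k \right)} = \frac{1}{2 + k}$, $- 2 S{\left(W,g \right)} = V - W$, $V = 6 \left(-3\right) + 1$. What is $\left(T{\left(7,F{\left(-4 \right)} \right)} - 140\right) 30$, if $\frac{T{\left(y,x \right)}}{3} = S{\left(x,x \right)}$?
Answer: $- \frac{6915}{2} \approx -3457.5$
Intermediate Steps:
$V = -17$ ($V = -18 + 1 = -17$)
$S{\left(W,g \right)} = \frac{17}{2} + \frac{W}{2}$ ($S{\left(W,g \right)} = - \frac{-17 - W}{2} = \frac{17}{2} + \frac{W}{2}$)
$T{\left(y,x \right)} = \frac{51}{2} + \frac{3 x}{2}$ ($T{\left(y,x \right)} = 3 \left(\frac{17}{2} + \frac{x}{2}\right) = \frac{51}{2} + \frac{3 x}{2}$)
$\left(T{\left(7,F{\left(-4 \right)} \right)} - 140\right) 30 = \left(\left(\frac{51}{2} + \frac{3}{2 \left(2 - 4\right)}\right) - 140\right) 30 = \left(\left(\frac{51}{2} + \frac{3}{2 \left(-2\right)}\right) - 140\right) 30 = \left(\left(\frac{51}{2} + \frac{3}{2} \left(- \frac{1}{2}\right)\right) - 140\right) 30 = \left(\left(\frac{51}{2} - \frac{3}{4}\right) - 140\right) 30 = \left(\frac{99}{4} - 140\right) 30 = \left(- \frac{461}{4}\right) 30 = - \frac{6915}{2}$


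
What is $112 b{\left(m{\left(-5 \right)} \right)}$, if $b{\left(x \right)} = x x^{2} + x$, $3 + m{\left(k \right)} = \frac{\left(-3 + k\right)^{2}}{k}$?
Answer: $- \frac{55441568}{125} \approx -4.4353 \cdot 10^{5}$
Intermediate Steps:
$m{\left(k \right)} = -3 + \frac{\left(-3 + k\right)^{2}}{k}$
$b{\left(x \right)} = x + x^{3}$ ($b{\left(x \right)} = x^{3} + x = x + x^{3}$)
$112 b{\left(m{\left(-5 \right)} \right)} = 112 \left(\left(-3 + \frac{\left(-3 - 5\right)^{2}}{-5}\right) + \left(-3 + \frac{\left(-3 - 5\right)^{2}}{-5}\right)^{3}\right) = 112 \left(\left(-3 - \frac{\left(-8\right)^{2}}{5}\right) + \left(-3 - \frac{\left(-8\right)^{2}}{5}\right)^{3}\right) = 112 \left(\left(-3 - \frac{64}{5}\right) + \left(-3 - \frac{64}{5}\right)^{3}\right) = 112 \left(- \frac{79}{5} + \left(- \frac{79}{5}\right)^{3}\right) = 112 \left(- \frac{79}{5} - \frac{493039}{125}\right) = 112 \left(- \frac{495014}{125}\right) = - \frac{55441568}{125}$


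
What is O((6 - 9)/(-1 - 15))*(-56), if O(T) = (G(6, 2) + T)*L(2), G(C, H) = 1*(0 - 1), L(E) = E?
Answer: 91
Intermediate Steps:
G(C, H) = -1 (G(C, H) = 1*(-1) = -1)
O(T) = -2 + 2*T (O(T) = (-1 + T)*2 = -2 + 2*T)
O((6 - 9)/(-1 - 15))*(-56) = (-2 + 2*((6 - 9)/(-1 - 15)))*(-56) = (-2 + 2*(-3/(-16)))*(-56) = (-2 + 2*(-3*(-1/16)))*(-56) = (-2 + 2*(3/16))*(-56) = (-2 + 3/8)*(-56) = -13/8*(-56) = 91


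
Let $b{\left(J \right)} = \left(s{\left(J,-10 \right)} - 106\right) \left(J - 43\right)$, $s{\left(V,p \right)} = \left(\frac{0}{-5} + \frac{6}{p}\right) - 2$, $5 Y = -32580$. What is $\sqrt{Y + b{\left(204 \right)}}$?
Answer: $\frac{i \sqrt{600015}}{5} \approx 154.92 i$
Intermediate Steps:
$Y = -6516$ ($Y = \frac{1}{5} \left(-32580\right) = -6516$)
$s{\left(V,p \right)} = -2 + \frac{6}{p}$ ($s{\left(V,p \right)} = \left(0 \left(- \frac{1}{5}\right) + \frac{6}{p}\right) - 2 = \left(0 + \frac{6}{p}\right) - 2 = \frac{6}{p} - 2 = -2 + \frac{6}{p}$)
$b{\left(J \right)} = \frac{23349}{5} - \frac{543 J}{5}$ ($b{\left(J \right)} = \left(\left(-2 + \frac{6}{-10}\right) - 106\right) \left(J - 43\right) = \left(\left(-2 + 6 \left(- \frac{1}{10}\right)\right) - 106\right) \left(-43 + J\right) = \left(\left(-2 - \frac{3}{5}\right) - 106\right) \left(-43 + J\right) = \left(- \frac{13}{5} - 106\right) \left(-43 + J\right) = - \frac{543 \left(-43 + J\right)}{5} = \frac{23349}{5} - \frac{543 J}{5}$)
$\sqrt{Y + b{\left(204 \right)}} = \sqrt{-6516 + \left(\frac{23349}{5} - \frac{110772}{5}\right)} = \sqrt{-6516 - \frac{87423}{5}} = \sqrt{- \frac{120003}{5}} = \frac{i \sqrt{600015}}{5}$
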